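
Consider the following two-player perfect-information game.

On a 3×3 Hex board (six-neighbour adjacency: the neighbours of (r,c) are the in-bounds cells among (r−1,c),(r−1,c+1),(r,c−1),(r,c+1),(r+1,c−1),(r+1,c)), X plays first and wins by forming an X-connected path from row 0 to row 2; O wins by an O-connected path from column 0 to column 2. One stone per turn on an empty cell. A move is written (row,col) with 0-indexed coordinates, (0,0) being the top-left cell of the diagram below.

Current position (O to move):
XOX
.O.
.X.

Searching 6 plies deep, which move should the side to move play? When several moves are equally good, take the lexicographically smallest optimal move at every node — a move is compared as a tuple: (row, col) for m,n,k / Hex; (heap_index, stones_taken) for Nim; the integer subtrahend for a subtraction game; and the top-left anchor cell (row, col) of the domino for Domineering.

p1 O@[XOX/.O./.X.]: (1,0)[XOX/OO./.X.]-1 (1,2)[XOX/.OO/.X.]+1* (2,0)[XOX/.O./OX.]-1 (2,2)[XOX/.O./.XO]-1
p2 X@[XOX/.OO/.X.]: (1,0)[XOX/XOO/.X.]-1* (2,0)[XOX/.OO/XX.]-1 (2,2)[XOX/.OO/.XX]-1
p3 O@[XOX/XOO/.X.]: (2,0)[XOX/XOO/OX.]+1* (2,2)[XOX/XOO/.XO]-1
p4 X@[XOX/XOO/OX.] terminal -1; root [XOX/.O./.X.] d6

O's best at [XOX/.O./.X.]: (1,2)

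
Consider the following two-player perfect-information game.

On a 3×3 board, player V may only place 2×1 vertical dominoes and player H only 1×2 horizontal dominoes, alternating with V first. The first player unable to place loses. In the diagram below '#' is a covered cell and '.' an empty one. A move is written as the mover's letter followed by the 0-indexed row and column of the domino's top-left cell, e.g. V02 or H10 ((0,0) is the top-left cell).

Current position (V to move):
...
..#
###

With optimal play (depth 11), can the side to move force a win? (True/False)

[.../..#/###] V move#1: V00:-1/#../#.#/###, V01:+1/.#./.##/###*
[.#./.##/###] end (terminal -1, H#2); searched .../..#/### to 11

V winning at [.../..#/###]: True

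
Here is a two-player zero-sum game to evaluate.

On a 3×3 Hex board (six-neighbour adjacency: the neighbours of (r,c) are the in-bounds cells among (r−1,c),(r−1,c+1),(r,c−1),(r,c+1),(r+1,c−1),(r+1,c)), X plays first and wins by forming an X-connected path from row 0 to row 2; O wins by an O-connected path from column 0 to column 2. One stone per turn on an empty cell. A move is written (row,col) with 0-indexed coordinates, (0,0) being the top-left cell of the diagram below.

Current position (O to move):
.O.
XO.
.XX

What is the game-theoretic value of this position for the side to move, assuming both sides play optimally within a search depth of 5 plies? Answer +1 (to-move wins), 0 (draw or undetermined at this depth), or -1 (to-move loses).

value(.O./XO./.XX, O) = +1

ply 1, O at .O./XO./.XX | (0,0)=+1→OO./XO./.XX*; (0,2)=+1→.OO/XO./.XX; (1,2)=+1→.O./XOO/.XX; (2,0)=+1→.O./XO./OXX
ply 2, X at OO./XO./.XX | (0,2)=-1→OOX/XO./.XX*; (1,2)=-1→OO./XOX/.XX; (2,0)=-1→OO./XO./XXX
ply 3, O at OOX/XO./.XX | (1,2)=+1→OOX/XOO/.XX*; (2,0)=-1→OOX/XO./OXX
ply 4: OOX/XOO/.XX is terminal -1 (X); from .O./XO./.XX depth 5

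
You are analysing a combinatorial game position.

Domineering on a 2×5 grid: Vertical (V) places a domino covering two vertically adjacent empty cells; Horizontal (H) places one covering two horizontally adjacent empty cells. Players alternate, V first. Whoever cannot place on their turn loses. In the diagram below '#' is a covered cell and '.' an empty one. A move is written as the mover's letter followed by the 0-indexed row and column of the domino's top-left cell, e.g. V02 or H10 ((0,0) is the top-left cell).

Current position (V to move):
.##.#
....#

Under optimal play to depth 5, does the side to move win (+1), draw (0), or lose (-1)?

p1 V@[.##.#/....#]: V00[###.#/#...#]-1* V03[.####/...##]-1
p2 H@[###.#/#...#]: H11[###.#/###.#]-1 H12[###.#/#.###]+1*
p3 V@[###.#/#.###] terminal -1; root [.##.#/....#] d5

value(.##.#/....#, V) = -1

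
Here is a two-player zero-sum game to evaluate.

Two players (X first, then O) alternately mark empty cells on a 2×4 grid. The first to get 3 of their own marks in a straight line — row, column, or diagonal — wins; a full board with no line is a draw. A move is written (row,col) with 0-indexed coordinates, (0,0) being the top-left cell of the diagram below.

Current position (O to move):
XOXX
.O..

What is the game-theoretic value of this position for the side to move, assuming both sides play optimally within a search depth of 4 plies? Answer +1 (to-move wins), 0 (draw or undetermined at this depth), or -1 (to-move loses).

value(XOXX/.O.., O) = +1

p1 O@[XOXX/.O..]: (1,0)[XOXX/OO..]+0 (1,2)[XOXX/.OO.]+1* (1,3)[XOXX/.O.O]+0
p2 X@[XOXX/.OO.]: (1,0)[XOXX/XOO.]-1* (1,3)[XOXX/.OOX]-1
p3 O@[XOXX/XOO.]: (1,3)[XOXX/XOOO]+1*
p4 X@[XOXX/XOOO] terminal -1; root [XOXX/.O..] d4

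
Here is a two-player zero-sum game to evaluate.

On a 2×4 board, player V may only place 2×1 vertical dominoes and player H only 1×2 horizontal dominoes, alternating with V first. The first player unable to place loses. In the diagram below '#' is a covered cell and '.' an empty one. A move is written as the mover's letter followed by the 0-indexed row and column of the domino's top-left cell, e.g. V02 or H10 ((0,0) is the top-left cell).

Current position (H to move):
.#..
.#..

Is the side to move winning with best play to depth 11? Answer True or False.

H winning at [.#../.#..]: True

p1 H@[.#../.#..]: H02[.###/.#..]+1* H12[.#../.###]+1
p2 V@[.###/.#..]: V00[####/##..]-1*
p3 H@[####/##..]: H12[####/####]+1*
p4 V@[####/####] terminal -1; root [.#../.#..] d11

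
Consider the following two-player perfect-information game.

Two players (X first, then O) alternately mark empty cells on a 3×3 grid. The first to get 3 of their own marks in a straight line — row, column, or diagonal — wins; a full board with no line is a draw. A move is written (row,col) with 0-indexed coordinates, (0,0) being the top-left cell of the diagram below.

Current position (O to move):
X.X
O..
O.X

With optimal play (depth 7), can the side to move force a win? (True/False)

O winning at [X.X/O../O.X]: False

[X.X/O../O.X] O move#1: (0,1):-1/XOX/O../O.X*, (1,1):-1/X.X/OO./O.X, (1,2):-1/X.X/O.O/O.X, (2,1):-1/X.X/O../OOX
[XOX/O../O.X] X move#2: (1,1):+1/XOX/OX./O.X*, (1,2):+1/XOX/O.X/O.X, (2,1):+1/XOX/O../OXX
[XOX/OX./O.X] end (terminal -1, O#3); searched X.X/O../O.X to 7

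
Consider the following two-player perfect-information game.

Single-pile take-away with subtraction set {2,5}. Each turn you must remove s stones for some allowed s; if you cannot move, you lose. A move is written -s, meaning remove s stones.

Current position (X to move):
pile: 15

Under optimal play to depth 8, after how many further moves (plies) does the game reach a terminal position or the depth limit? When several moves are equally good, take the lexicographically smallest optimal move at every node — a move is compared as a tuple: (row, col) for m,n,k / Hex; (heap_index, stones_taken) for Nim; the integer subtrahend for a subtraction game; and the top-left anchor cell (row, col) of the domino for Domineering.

ply 1, X at 15 | -2=-1→13*; -5=-1→10
ply 2, O at 13 | -2=+1→11*; -5=+1→8
ply 3, X at 11 | -2=-1→9*; -5=-1→6
ply 4, O at 9 | -2=+1→7*; -5=+1→4
ply 5, X at 7 | -2=-1→5*; -5=-1→2
ply 6, O at 5 | -2=-1→3; -5=+1→0*
ply 7: 0 is terminal -1 (X); from 15 depth 8

PV length from [15]: 6 plies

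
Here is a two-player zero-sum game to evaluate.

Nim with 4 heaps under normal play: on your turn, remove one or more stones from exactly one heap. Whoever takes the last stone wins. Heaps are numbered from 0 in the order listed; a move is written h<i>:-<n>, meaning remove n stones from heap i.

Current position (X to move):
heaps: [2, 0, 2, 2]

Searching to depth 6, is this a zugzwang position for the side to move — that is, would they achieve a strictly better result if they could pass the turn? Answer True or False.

zugzwang((2,0,2,2), X) = False

[(2,0,2,2)] X move#1: h0:-1:-1/(1,0,2,2), h0:-2:+1/(0,0,2,2)*, h2:-1:-1/(2,0,1,2), h2:-2:+1/(2,0,0,2), h3:-1:-1/(2,0,2,1), h3:-2:+1/(2,0,2,0)
[(0,0,2,2)] O move#2: h2:-1:-1/(0,0,1,2)*, h2:-2:-1/(0,0,0,2), h3:-1:-1/(0,0,2,1), h3:-2:-1/(0,0,2,0)
[(0,0,1,2)] X move#3: h2:-1:-1/(0,0,0,2), h3:-1:+1/(0,0,1,1)*, h3:-2:-1/(0,0,1,0)
[(0,0,1,1)] O move#4: h2:-1:-1/(0,0,0,1)*, h3:-1:-1/(0,0,1,0)
[(0,0,0,1)] X move#5: h3:-1:+1/(0,0,0,0)*
[(0,0,0,0)] end (terminal -1, O#6); searched (2,0,2,2) to 6
suppose X passes — search the same position with O to move:
pass> [(2,0,2,2)] O move#1: h0:-1:-1/(1,0,2,2), h0:-2:+1/(0,0,2,2)*, h2:-1:-1/(2,0,1,2), h2:-2:+1/(2,0,0,2), h3:-1:-1/(2,0,2,1), h3:-2:+1/(2,0,2,0)
pass> [(0,0,2,2)] X move#2: h2:-1:-1/(0,0,1,2)*, h2:-2:-1/(0,0,0,2), h3:-1:-1/(0,0,2,1), h3:-2:-1/(0,0,2,0)
pass> [(0,0,1,2)] O move#3: h2:-1:-1/(0,0,0,2), h3:-1:+1/(0,0,1,1)*, h3:-2:-1/(0,0,1,0)
pass> [(0,0,1,1)] X move#4: h2:-1:-1/(0,0,0,1)*, h3:-1:-1/(0,0,1,0)
pass> [(0,0,0,1)] O move#5: h3:-1:+1/(0,0,0,0)*
pass> [(0,0,0,0)] end (terminal -1, X#6); searched (2,0,2,2) to 6
for X: play +1, pass -1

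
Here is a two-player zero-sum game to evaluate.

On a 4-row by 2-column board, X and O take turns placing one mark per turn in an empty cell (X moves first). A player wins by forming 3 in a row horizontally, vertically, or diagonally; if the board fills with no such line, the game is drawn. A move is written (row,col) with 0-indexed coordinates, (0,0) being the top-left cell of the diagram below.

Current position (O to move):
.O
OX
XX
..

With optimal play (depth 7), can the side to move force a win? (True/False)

O winning at [.O/OX/XX/..]: False

p1 O@[.O/OX/XX/..]: (0,0)[OO/OX/XX/..]-1 (3,0)[.O/OX/XX/O.]-1 (3,1)[.O/OX/XX/.O]+0*
p2 X@[.O/OX/XX/.O]: (0,0)[XO/OX/XX/.O]+0* (3,0)[.O/OX/XX/XO]+0
p3 O@[XO/OX/XX/.O]: (3,0)[XO/OX/XX/OO]+0*
p4 X@[XO/OX/XX/OO] terminal +0; root [.O/OX/XX/..] d7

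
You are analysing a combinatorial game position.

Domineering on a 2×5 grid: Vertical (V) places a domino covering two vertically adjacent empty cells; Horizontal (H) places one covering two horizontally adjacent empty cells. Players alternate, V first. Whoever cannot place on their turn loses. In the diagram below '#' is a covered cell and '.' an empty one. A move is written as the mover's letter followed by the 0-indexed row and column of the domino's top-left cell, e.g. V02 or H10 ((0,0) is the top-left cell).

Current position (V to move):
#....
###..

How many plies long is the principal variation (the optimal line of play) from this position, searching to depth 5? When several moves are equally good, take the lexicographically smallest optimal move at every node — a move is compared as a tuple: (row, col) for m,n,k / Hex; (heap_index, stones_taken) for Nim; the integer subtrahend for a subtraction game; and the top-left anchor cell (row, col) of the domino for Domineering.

PV length from [#..../###..]: 3 plies

p1 V@[#..../###..]: V03[#..#./####.]+1* V04[#...#/###.#]-1
p2 H@[#..#./####.]: H01[####./####.]-1*
p3 V@[####./####.]: V04[#####/#####]+1*
p4 H@[#####/#####] terminal -1; root [#..../###..] d5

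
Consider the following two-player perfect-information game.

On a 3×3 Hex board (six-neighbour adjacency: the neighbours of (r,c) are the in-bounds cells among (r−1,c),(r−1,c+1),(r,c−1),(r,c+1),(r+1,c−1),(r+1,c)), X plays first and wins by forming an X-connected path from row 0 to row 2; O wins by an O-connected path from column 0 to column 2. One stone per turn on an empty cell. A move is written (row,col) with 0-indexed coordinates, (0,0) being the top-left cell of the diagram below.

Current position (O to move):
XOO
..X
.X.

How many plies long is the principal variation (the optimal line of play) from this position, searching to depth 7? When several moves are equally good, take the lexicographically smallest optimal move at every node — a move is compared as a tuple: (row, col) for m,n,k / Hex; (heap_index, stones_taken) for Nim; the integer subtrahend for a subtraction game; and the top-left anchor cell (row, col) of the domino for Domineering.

PV length from [XOO/..X/.X.]: 1 ply

p1 O@[XOO/..X/.X.]: (1,0)[XOO/O.X/.X.]+1* (1,1)[XOO/.OX/.X.]+1 (2,0)[XOO/..X/OX.]+1 (2,2)[XOO/..X/.XO]-1
p2 X@[XOO/O.X/.X.] terminal -1; root [XOO/..X/.X.] d7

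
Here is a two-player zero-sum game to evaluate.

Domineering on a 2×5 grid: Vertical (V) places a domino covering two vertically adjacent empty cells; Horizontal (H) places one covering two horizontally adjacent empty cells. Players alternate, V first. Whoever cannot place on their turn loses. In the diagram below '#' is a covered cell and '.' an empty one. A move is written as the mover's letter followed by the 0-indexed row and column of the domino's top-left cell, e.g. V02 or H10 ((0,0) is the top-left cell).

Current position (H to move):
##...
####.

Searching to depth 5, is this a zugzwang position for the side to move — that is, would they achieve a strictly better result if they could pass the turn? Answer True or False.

zugzwang(##.../####., H) = False

ply 1, H at ##.../####. | H02=-1→####./####.; H03=+1→##.##/####.*
ply 2: ##.##/####. is terminal -1 (V); from ##.../####. depth 5
suppose H passes — search the same position with V to move:
pass> ply 1, V at ##.../####. | V04=-1→##..#/#####*
pass> ply 2, H at ##..#/##### | H02=+1→#####/#####*
pass> ply 3: #####/##### is terminal -1 (V); from ##.../####. depth 5
for H: play +1, pass +1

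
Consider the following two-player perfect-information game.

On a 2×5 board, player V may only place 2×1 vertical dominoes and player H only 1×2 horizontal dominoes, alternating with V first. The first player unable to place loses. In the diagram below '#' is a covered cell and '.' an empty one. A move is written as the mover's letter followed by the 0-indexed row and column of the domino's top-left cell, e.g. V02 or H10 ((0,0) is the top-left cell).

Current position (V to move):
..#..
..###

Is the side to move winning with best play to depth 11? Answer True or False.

V winning at [..#../..###]: True

ply 1, V at ..#../..### | V00=+1→#.#../#.###*; V01=+1→.##../.####
ply 2, H at #.#../#.### | H03=-1→#.###/#.###*
ply 3, V at #.###/#.### | V01=+1→#####/#####*
ply 4: #####/##### is terminal -1 (H); from ..#../..### depth 11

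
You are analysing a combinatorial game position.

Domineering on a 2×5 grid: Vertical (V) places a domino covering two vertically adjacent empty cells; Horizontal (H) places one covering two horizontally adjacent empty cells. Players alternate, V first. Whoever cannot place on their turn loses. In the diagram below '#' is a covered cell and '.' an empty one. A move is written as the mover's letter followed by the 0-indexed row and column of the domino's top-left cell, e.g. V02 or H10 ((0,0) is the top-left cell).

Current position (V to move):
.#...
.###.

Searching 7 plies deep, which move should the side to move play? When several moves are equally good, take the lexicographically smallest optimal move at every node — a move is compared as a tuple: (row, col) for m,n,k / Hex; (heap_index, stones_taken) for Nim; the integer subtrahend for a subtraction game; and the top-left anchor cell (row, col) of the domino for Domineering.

V's best at [.#.../.###.]: V04

p1 V@[.#.../.###.]: V00[##.../####.]-1 V04[.#..#/.####]+1*
p2 H@[.#..#/.####]: H02[.####/.####]-1*
p3 V@[.####/.####]: V00[#####/#####]+1*
p4 H@[#####/#####] terminal -1; root [.#.../.###.] d7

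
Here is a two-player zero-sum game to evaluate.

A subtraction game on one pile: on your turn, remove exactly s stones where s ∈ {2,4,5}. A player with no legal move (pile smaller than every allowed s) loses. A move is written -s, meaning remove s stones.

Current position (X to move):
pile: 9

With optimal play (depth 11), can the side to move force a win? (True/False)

ply 1, X at 9 | -2=+1→7*; -4=-1→5; -5=-1→4
ply 2, O at 7 | -2=-1→5*; -4=-1→3; -5=-1→2
ply 3, X at 5 | -2=-1→3; -4=+1→1*; -5=+1→0
ply 4: 1 is terminal -1 (O); from 9 depth 11

X winning at [9]: True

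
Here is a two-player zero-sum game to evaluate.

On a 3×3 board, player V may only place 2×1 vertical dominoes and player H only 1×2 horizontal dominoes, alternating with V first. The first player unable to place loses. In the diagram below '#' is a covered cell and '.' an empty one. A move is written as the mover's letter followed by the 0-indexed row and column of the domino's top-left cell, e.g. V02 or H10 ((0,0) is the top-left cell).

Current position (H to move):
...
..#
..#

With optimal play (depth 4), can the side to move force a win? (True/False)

H winning at [.../..#/..#]: True

p1 H@[.../..#/..#]: H00[##./..#/..#]-1 H01[.##/..#/..#]-1 H10[.../###/..#]+1* H20[.../..#/###]-1
p2 V@[.../###/..#] terminal -1; root [.../..#/..#] d4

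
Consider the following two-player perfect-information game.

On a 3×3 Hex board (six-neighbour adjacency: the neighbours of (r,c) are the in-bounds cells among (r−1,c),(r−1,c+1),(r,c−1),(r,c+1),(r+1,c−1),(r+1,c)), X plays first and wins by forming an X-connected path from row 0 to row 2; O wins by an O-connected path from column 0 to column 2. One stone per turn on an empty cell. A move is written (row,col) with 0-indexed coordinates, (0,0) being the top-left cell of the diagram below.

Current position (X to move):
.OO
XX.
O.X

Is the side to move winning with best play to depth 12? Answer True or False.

X winning at [.OO/XX./O.X]: True

p1 X@[.OO/XX./O.X]: (0,0)[XOO/XX./O.X]+1* (1,2)[.OO/XXX/O.X]-1 (2,1)[.OO/XX./OXX]-1
p2 O@[XOO/XX./O.X]: (1,2)[XOO/XXO/O.X]-1* (2,1)[XOO/XX./OOX]-1
p3 X@[XOO/XXO/O.X]: (2,1)[XOO/XXO/OXX]+1*
p4 O@[XOO/XXO/OXX] terminal -1; root [.OO/XX./O.X] d12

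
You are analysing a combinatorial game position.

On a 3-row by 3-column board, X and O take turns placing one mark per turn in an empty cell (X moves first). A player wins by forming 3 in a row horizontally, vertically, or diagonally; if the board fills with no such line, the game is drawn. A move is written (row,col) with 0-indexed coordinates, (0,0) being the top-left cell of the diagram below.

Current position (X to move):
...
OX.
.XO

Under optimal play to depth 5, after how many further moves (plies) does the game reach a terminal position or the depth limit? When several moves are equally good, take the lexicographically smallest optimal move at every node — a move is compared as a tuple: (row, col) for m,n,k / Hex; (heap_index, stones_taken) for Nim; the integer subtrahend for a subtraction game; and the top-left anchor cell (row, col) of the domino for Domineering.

PV length from [.../OX./.XO]: 1 ply

ply 1, X at .../OX./.XO | (0,0)=+0→X../OX./.XO; (0,1)=+1→.X./OX./.XO*; (0,2)=+1→..X/OX./.XO; (1,2)=+0→.../OXX/.XO; (2,0)=+1→.../OX./XXO
ply 2: .X./OX./.XO is terminal -1 (O); from .../OX./.XO depth 5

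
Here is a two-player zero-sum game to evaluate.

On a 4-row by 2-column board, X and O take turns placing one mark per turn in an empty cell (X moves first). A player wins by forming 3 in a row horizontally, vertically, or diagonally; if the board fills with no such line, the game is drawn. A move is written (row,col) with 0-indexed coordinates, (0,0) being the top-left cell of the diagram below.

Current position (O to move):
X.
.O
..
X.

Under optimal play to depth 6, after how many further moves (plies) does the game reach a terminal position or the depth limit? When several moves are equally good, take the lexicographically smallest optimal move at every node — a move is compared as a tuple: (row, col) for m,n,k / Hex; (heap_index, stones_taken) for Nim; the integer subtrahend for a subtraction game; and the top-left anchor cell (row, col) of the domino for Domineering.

ply 1, O at X./.O/../X. | (0,1)=+0→XO/.O/../X.; (1,0)=+0→X./OO/../X.; (2,0)=+0→X./.O/O./X.; (2,1)=+1→X./.O/.O/X.*; (3,1)=+0→X./.O/../XO
ply 2, X at X./.O/.O/X. | (0,1)=-1→XX/.O/.O/X.*; (1,0)=-1→X./XO/.O/X.; (2,0)=-1→X./.O/XO/X.; (3,1)=-1→X./.O/.O/XX
ply 3, O at XX/.O/.O/X. | (1,0)=+0→XX/OO/.O/X.; (2,0)=+0→XX/.O/OO/X.; (3,1)=+1→XX/.O/.O/XO*
ply 4: XX/.O/.O/XO is terminal -1 (X); from X./.O/../X. depth 6

PV length from [X./.O/../X.]: 3 plies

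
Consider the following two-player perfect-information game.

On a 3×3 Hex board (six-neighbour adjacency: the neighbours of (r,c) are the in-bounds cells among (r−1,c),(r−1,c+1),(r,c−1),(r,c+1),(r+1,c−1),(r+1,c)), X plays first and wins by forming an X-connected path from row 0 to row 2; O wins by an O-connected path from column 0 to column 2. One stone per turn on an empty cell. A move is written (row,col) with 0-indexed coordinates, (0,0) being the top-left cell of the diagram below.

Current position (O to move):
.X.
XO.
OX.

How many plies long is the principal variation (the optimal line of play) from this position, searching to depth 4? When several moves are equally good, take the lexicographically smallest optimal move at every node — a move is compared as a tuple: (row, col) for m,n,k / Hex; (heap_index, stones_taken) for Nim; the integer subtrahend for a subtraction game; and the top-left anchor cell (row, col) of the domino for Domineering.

PV length from [.X./XO./OX.]: 3 plies

[.X./XO./OX.] O move#1: (0,0):+1/OX./XO./OX.*, (0,2):+1/.XO/XO./OX., (1,2):+1/.X./XOO/OX., (2,2):+1/.X./XO./OXO
[OX./XO./OX.] X move#2: (0,2):-1/OXX/XO./OX.*, (1,2):-1/OX./XOX/OX., (2,2):-1/OX./XO./OXX
[OXX/XO./OX.] O move#3: (1,2):+1/OXX/XOO/OX.*, (2,2):-1/OXX/XO./OXO
[OXX/XOO/OX.] end (terminal -1, X#4); searched .X./XO./OX. to 4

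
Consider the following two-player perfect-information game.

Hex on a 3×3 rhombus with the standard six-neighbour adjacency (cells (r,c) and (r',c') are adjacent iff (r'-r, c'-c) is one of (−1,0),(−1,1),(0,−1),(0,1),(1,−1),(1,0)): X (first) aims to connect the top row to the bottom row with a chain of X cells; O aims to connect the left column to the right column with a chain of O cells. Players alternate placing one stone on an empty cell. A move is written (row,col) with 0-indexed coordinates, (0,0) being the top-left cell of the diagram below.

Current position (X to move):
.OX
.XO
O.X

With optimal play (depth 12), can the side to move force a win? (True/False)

X winning at [.OX/.XO/O.X]: True

p1 X@[.OX/.XO/O.X]: (0,0)[XOX/.XO/O.X]-1 (1,0)[.OX/XXO/O.X]-1 (2,1)[.OX/.XO/OXX]+1*
p2 O@[.OX/.XO/OXX] terminal -1; root [.OX/.XO/O.X] d12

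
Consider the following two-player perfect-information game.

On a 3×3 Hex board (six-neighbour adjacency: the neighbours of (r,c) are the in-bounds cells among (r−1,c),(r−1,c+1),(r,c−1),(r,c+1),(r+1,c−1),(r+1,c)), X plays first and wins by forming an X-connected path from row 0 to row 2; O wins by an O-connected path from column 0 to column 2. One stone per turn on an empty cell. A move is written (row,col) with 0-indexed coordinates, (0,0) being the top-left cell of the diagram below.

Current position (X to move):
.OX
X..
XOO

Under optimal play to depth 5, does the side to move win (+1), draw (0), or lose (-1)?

p1 X@[.OX/X../XOO]: (0,0)[XOX/X../XOO]+1* (1,1)[.OX/XX./XOO]+1 (1,2)[.OX/X.X/XOO]+1
p2 O@[XOX/X../XOO] terminal -1; root [.OX/X../XOO] d5

value(.OX/X../XOO, X) = +1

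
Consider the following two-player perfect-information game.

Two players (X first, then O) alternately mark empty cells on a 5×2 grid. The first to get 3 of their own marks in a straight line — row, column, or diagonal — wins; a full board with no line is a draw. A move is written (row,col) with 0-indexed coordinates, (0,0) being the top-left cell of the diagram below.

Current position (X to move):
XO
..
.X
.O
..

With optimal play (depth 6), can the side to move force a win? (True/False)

[XO/../.X/.O/..] X move#1: (1,0):+0/XO/X./.X/.O/..*, (1,1):+0/XO/.X/.X/.O/.., (2,0):+0/XO/../XX/.O/.., (3,0):+0/XO/../.X/XO/.., (4,0):+0/XO/../.X/.O/X., (4,1):+0/XO/../.X/.O/.X
[XO/X./.X/.O/..] O move#2: (1,1):-1/XO/XO/.X/.O/.., (2,0):+0/XO/X./OX/.O/..*, (3,0):-1/XO/X./.X/OO/.., (4,0):-1/XO/X./.X/.O/O., (4,1):-1/XO/X./.X/.O/.O
[XO/X./OX/.O/..] X move#3: (1,1):+0/XO/XX/OX/.O/..*, (3,0):+0/XO/X./OX/XO/.., (4,0):+0/XO/X./OX/.O/X., (4,1):+0/XO/X./OX/.O/.X
[XO/XX/OX/.O/..] O move#4: (3,0):+0/XO/XX/OX/OO/..*, (4,0):+0/XO/XX/OX/.O/O., (4,1):+0/XO/XX/OX/.O/.O
[XO/XX/OX/OO/..] X move#5: (4,0):+0/XO/XX/OX/OO/X.*, (4,1):-1/XO/XX/OX/OO/.X
[XO/XX/OX/OO/X.] O move#6: (4,1):+0/XO/XX/OX/OO/XO*
[XO/XX/OX/OO/XO] end (terminal +0, X#7); searched XO/../.X/.O/.. to 6

X winning at [XO/../.X/.O/..]: False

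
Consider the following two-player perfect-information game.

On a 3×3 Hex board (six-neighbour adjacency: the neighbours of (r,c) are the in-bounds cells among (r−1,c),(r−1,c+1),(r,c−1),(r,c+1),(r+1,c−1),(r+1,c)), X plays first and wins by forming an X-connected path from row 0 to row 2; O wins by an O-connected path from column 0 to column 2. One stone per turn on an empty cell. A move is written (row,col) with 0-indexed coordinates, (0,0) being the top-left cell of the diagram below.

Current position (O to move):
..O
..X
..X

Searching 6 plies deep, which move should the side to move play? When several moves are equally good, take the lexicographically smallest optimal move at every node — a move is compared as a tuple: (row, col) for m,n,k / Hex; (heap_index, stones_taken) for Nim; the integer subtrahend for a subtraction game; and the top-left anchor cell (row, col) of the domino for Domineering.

[..O/..X/..X] O move#1: (0,0):+1/O.O/..X/..X*, (0,1):+1/.OO/..X/..X, (1,0):+1/..O/O.X/..X, (1,1):+1/..O/.OX/..X, (2,0):+1/..O/..X/O.X, (2,1):-1/..O/..X/.OX
[O.O/..X/..X] X move#2: (0,1):-1/OXO/..X/..X*, (1,0):-1/O.O/X.X/..X, (1,1):-1/O.O/.XX/..X, (2,0):-1/O.O/..X/X.X, (2,1):-1/O.O/..X/.XX
[OXO/..X/..X] O move#3: (1,0):-1/OXO/O.X/..X, (1,1):+1/OXO/.OX/..X*, (2,0):-1/OXO/..X/O.X, (2,1):-1/OXO/..X/.OX
[OXO/.OX/..X] X move#4: (1,0):-1/OXO/XOX/..X*, (2,0):-1/OXO/.OX/X.X, (2,1):-1/OXO/.OX/.XX
[OXO/XOX/..X] O move#5: (2,0):+1/OXO/XOX/O.X*, (2,1):-1/OXO/XOX/.OX
[OXO/XOX/O.X] end (terminal -1, X#6); searched ..O/..X/..X to 6

O's best at [..O/..X/..X]: (0,0)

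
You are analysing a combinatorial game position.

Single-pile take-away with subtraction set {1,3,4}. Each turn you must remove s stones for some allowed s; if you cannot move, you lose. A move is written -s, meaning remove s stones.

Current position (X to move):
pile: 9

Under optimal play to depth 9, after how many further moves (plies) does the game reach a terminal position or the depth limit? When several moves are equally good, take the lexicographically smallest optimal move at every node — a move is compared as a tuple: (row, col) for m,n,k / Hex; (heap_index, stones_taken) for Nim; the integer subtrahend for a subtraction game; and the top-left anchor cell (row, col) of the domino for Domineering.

PV length from [9]: 6 plies

p1 X@[9]: -1[8]-1* -3[6]-1 -4[5]-1
p2 O@[8]: -1[7]+1* -3[5]-1 -4[4]-1
p3 X@[7]: -1[6]-1* -3[4]-1 -4[3]-1
p4 O@[6]: -1[5]-1 -3[3]-1 -4[2]+1*
p5 X@[2]: -1[1]-1*
p6 O@[1]: -1[0]+1*
p7 X@[0] terminal -1; root [9] d9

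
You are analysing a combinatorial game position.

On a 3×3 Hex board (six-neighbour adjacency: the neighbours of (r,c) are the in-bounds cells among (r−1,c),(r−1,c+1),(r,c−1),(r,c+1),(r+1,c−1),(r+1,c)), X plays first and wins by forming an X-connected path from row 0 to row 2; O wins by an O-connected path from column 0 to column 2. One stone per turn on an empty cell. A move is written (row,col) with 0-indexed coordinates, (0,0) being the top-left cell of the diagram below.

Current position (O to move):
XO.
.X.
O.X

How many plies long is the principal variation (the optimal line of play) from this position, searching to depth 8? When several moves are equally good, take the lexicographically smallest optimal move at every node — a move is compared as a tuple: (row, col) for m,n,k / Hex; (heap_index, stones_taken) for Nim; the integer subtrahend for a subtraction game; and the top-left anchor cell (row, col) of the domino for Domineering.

PV length from [XO./.X./O.X]: 4 plies

ply 1, O at XO./.X./O.X | (0,2)=-1→XOO/.X./O.X*; (1,0)=-1→XO./OX./O.X; (1,2)=-1→XO./.XO/O.X; (2,1)=-1→XO./.X./OOX
ply 2, X at XOO/.X./O.X | (1,0)=+1→XOO/XX./O.X*; (1,2)=-1→XOO/.XX/O.X; (2,1)=-1→XOO/.X./OXX
ply 3, O at XOO/XX./O.X | (1,2)=-1→XOO/XXO/O.X*; (2,1)=-1→XOO/XX./OOX
ply 4, X at XOO/XXO/O.X | (2,1)=+1→XOO/XXO/OXX*
ply 5: XOO/XXO/OXX is terminal -1 (O); from XO./.X./O.X depth 8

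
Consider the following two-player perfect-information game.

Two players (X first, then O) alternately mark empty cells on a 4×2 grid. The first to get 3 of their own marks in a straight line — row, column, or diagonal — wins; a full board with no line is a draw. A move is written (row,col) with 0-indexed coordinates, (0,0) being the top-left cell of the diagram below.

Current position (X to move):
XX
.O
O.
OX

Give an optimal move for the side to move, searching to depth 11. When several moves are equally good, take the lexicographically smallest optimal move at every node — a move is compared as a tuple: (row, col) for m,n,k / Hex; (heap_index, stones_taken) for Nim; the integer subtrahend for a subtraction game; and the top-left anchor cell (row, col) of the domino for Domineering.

X's best at [XX/.O/O./OX]: (1,0)

ply 1, X at XX/.O/O./OX | (1,0)=+0→XX/XO/O./OX*; (2,1)=-1→XX/.O/OX/OX
ply 2, O at XX/XO/O./OX | (2,1)=+0→XX/XO/OO/OX*
ply 3: XX/XO/OO/OX is terminal +0 (X); from XX/.O/O./OX depth 11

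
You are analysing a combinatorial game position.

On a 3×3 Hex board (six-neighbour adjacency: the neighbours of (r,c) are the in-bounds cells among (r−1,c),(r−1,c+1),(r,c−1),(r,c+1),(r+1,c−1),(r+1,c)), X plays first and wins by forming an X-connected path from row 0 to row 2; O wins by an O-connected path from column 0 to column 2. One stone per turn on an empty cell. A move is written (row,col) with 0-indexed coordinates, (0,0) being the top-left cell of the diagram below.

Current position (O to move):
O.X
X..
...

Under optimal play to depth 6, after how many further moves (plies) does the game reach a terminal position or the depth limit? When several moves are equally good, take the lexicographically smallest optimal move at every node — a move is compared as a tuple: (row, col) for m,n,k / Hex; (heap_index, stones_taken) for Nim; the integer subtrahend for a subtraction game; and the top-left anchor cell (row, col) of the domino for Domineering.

ply 1, O at O.X/X../... | (0,1)=-1→OOX/X../...*; (1,1)=-1→O.X/XO./...; (1,2)=-1→O.X/X.O/...; (2,0)=-1→O.X/X../O..; (2,1)=-1→O.X/X../.O.; (2,2)=-1→O.X/X../..O
ply 2, X at OOX/X../... | (1,1)=+1→OOX/XX./...*; (1,2)=+1→OOX/X.X/...; (2,0)=+1→OOX/X../X..; (2,1)=+1→OOX/X../.X.; (2,2)=+1→OOX/X../..X
ply 3, O at OOX/XX./... | (1,2)=-1→OOX/XXO/...*; (2,0)=-1→OOX/XX./O..; (2,1)=-1→OOX/XX./.O.; (2,2)=-1→OOX/XX./..O
ply 4, X at OOX/XXO/... | (2,0)=+1→OOX/XXO/X..*; (2,1)=+1→OOX/XXO/.X.; (2,2)=+1→OOX/XXO/..X
ply 5: OOX/XXO/X.. is terminal -1 (O); from O.X/X../... depth 6

PV length from [O.X/X../...]: 4 plies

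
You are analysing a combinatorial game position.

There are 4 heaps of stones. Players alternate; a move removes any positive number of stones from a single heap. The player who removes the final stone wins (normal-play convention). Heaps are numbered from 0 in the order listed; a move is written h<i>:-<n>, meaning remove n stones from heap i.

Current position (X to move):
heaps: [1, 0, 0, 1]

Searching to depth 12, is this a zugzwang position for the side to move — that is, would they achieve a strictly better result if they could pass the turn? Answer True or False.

zugzwang((1,0,0,1), X) = True

p1 X@[(1,0,0,1)]: h0:-1[(0,0,0,1)]-1* h3:-1[(1,0,0,0)]-1
p2 O@[(0,0,0,1)]: h3:-1[(0,0,0,0)]+1*
p3 X@[(0,0,0,0)] terminal -1; root [(1,0,0,1)] d12
suppose X passes — search the same position with O to move:
pass> p1 O@[(1,0,0,1)]: h0:-1[(0,0,0,1)]-1* h3:-1[(1,0,0,0)]-1
pass> p2 X@[(0,0,0,1)]: h3:-1[(0,0,0,0)]+1*
pass> p3 O@[(0,0,0,0)] terminal -1; root [(1,0,0,1)] d12
for X: play -1, pass +1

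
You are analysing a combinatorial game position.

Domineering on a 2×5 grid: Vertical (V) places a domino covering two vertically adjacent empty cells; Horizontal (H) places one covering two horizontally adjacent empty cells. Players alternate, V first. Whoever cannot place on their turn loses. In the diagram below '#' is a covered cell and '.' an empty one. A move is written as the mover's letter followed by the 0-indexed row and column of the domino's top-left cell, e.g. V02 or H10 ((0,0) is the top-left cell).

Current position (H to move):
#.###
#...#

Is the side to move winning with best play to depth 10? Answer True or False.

ply 1, H at #.###/#...# | H11=+1→#.###/###.#*; H12=-1→#.###/#.###
ply 2: #.###/###.# is terminal -1 (V); from #.###/#...# depth 10

H winning at [#.###/#...#]: True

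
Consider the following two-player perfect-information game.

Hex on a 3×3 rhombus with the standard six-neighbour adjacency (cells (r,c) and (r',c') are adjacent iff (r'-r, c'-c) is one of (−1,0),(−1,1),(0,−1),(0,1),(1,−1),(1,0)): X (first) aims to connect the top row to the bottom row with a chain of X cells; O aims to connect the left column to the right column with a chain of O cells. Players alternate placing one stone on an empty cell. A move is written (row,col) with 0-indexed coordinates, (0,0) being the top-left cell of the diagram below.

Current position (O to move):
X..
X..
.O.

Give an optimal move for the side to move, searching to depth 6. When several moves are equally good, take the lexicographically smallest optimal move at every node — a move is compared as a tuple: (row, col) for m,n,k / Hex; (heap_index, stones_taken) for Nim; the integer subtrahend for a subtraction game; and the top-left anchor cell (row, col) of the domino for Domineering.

O's best at [X../X../.O.]: (2,0)

p1 O@[X../X../.O.]: (0,1)[XO./X../.O.]-1 (0,2)[X.O/X../.O.]-1 (1,1)[X../XO./.O.]-1 (1,2)[X../X.O/.O.]-1 (2,0)[X../X../OO.]+1* (2,2)[X../X../.OO]-1
p2 X@[X../X../OO.]: (0,1)[XX./X../OO.]-1* (0,2)[X.X/X../OO.]-1 (1,1)[X../XX./OO.]-1 (1,2)[X../X.X/OO.]-1 (2,2)[X../X../OOX]-1
p3 O@[XX./X../OO.]: (0,2)[XXO/X../OO.]+1* (1,1)[XX./XO./OO.]+1 (1,2)[XX./X.O/OO.]+1 (2,2)[XX./X../OOO]+1
p4 X@[XXO/X../OO.]: (1,1)[XXO/XX./OO.]-1* (1,2)[XXO/X.X/OO.]-1 (2,2)[XXO/X../OOX]-1
p5 O@[XXO/XX./OO.]: (1,2)[XXO/XXO/OO.]+1* (2,2)[XXO/XX./OOO]+1
p6 X@[XXO/XXO/OO.] terminal -1; root [X../X../.O.] d6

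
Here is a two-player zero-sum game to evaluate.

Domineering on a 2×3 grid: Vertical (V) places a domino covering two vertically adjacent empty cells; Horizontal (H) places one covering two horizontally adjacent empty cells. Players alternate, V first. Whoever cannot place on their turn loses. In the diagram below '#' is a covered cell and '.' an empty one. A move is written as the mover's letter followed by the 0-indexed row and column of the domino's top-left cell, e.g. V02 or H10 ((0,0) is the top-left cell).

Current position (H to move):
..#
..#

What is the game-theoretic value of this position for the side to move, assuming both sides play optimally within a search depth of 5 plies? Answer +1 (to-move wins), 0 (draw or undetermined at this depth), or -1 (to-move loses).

p1 H@[..#/..#]: H00[###/..#]+1* H10[..#/###]+1
p2 V@[###/..#] terminal -1; root [..#/..#] d5

value(..#/..#, H) = +1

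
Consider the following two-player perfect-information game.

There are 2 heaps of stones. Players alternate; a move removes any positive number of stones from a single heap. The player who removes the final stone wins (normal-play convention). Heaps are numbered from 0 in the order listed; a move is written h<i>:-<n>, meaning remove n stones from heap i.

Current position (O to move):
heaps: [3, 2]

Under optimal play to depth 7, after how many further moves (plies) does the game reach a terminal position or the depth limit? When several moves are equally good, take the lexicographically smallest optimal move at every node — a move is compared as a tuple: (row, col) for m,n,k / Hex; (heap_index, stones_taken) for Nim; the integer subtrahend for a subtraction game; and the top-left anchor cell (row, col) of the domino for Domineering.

[(3,2)] O move#1: h0:-1:+1/(2,2)*, h0:-2:-1/(1,2), h0:-3:-1/(0,2), h1:-1:-1/(3,1), h1:-2:-1/(3,0)
[(2,2)] X move#2: h0:-1:-1/(1,2)*, h0:-2:-1/(0,2), h1:-1:-1/(2,1), h1:-2:-1/(2,0)
[(1,2)] O move#3: h0:-1:-1/(0,2), h1:-1:+1/(1,1)*, h1:-2:-1/(1,0)
[(1,1)] X move#4: h0:-1:-1/(0,1)*, h1:-1:-1/(1,0)
[(0,1)] O move#5: h1:-1:+1/(0,0)*
[(0,0)] end (terminal -1, X#6); searched (3,2) to 7

PV length from [(3,2)]: 5 plies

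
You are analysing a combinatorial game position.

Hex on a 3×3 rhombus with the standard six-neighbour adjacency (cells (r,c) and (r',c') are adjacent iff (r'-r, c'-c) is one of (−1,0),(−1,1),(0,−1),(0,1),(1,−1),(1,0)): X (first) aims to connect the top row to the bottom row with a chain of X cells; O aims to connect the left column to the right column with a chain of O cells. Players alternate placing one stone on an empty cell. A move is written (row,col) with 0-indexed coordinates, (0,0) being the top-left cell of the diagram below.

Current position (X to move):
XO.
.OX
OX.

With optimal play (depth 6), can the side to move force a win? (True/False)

X winning at [XO./.OX/OX.]: True

[XO./.OX/OX.] X move#1: (0,2):+1/XOX/.OX/OX.*, (1,0):-1/XO./XOX/OX., (2,2):-1/XO./.OX/OXX
[XOX/.OX/OX.] end (terminal -1, O#2); searched XO./.OX/OX. to 6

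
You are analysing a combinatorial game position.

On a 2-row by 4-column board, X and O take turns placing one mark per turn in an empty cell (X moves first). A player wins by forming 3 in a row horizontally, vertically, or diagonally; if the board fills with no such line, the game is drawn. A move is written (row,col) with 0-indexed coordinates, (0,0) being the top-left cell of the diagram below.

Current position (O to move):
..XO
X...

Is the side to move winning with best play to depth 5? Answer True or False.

p1 O@[..XO/X...]: (0,0)[O.XO/X...]+0* (0,1)[.OXO/X...]+0 (1,1)[..XO/XO..]+0 (1,2)[..XO/X.O.]+0 (1,3)[..XO/X..O]+0
p2 X@[O.XO/X...]: (0,1)[OXXO/X...]+0* (1,1)[O.XO/XX..]+0 (1,2)[O.XO/X.X.]+0 (1,3)[O.XO/X..X]+0
p3 O@[OXXO/X...]: (1,1)[OXXO/XO..]+0* (1,2)[OXXO/X.O.]+0 (1,3)[OXXO/X..O]+0
p4 X@[OXXO/XO..]: (1,2)[OXXO/XOX.]+0* (1,3)[OXXO/XO.X]+0
p5 O@[OXXO/XOX.]: (1,3)[OXXO/XOXO]+0*
p6 X@[OXXO/XOXO] terminal +0; root [..XO/X...] d5

O winning at [..XO/X...]: False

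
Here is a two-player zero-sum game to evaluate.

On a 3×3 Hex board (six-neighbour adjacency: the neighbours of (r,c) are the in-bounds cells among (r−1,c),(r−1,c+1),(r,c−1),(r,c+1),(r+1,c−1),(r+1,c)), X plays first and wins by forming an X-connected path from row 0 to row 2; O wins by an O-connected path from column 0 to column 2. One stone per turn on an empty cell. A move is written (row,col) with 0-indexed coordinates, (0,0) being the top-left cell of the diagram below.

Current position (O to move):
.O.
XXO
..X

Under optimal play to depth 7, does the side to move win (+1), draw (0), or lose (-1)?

[.O./XXO/..X] O move#1: (0,0):-1/OO./XXO/..X*, (0,2):-1/.OO/XXO/..X, (2,0):-1/.O./XXO/O.X, (2,1):-1/.O./XXO/.OX
[OO./XXO/..X] X move#2: (0,2):+1/OOX/XXO/..X*, (2,0):-1/OO./XXO/X.X, (2,1):-1/OO./XXO/.XX
[OOX/XXO/..X] O move#3: (2,0):-1/OOX/XXO/O.X*, (2,1):-1/OOX/XXO/.OX
[OOX/XXO/O.X] X move#4: (2,1):+1/OOX/XXO/OXX*
[OOX/XXO/OXX] end (terminal -1, O#5); searched .O./XXO/..X to 7

value(.O./XXO/..X, O) = -1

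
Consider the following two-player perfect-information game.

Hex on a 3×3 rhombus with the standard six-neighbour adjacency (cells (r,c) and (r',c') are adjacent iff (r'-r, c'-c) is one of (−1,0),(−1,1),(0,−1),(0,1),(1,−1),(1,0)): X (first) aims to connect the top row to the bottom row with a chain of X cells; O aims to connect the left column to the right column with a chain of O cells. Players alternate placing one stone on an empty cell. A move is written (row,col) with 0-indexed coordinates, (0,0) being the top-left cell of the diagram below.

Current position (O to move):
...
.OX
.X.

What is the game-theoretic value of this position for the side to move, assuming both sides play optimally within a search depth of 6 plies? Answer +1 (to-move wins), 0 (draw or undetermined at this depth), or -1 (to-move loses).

value(.../.OX/.X., O) = +1

ply 1, O at .../.OX/.X. | (0,0)=-1→O../.OX/.X.; (0,1)=-1→.O./.OX/.X.; (0,2)=+1→..O/.OX/.X.*; (1,0)=-1→.../OOX/.X.; (2,0)=-1→.../.OX/OX.; (2,2)=-1→.../.OX/.XO
ply 2, X at ..O/.OX/.X. | (0,0)=-1→X.O/.OX/.X.*; (0,1)=-1→.XO/.OX/.X.; (1,0)=-1→..O/XOX/.X.; (2,0)=-1→..O/.OX/XX.; (2,2)=-1→..O/.OX/.XX
ply 3, O at X.O/.OX/.X. | (0,1)=+1→XOO/.OX/.X.*; (1,0)=+1→X.O/OOX/.X.; (2,0)=+1→X.O/.OX/OX.; (2,2)=+1→X.O/.OX/.XO
ply 4, X at XOO/.OX/.X. | (1,0)=-1→XOO/XOX/.X.*; (2,0)=-1→XOO/.OX/XX.; (2,2)=-1→XOO/.OX/.XX
ply 5, O at XOO/XOX/.X. | (2,0)=+1→XOO/XOX/OX.*; (2,2)=-1→XOO/XOX/.XO
ply 6: XOO/XOX/OX. is terminal -1 (X); from .../.OX/.X. depth 6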